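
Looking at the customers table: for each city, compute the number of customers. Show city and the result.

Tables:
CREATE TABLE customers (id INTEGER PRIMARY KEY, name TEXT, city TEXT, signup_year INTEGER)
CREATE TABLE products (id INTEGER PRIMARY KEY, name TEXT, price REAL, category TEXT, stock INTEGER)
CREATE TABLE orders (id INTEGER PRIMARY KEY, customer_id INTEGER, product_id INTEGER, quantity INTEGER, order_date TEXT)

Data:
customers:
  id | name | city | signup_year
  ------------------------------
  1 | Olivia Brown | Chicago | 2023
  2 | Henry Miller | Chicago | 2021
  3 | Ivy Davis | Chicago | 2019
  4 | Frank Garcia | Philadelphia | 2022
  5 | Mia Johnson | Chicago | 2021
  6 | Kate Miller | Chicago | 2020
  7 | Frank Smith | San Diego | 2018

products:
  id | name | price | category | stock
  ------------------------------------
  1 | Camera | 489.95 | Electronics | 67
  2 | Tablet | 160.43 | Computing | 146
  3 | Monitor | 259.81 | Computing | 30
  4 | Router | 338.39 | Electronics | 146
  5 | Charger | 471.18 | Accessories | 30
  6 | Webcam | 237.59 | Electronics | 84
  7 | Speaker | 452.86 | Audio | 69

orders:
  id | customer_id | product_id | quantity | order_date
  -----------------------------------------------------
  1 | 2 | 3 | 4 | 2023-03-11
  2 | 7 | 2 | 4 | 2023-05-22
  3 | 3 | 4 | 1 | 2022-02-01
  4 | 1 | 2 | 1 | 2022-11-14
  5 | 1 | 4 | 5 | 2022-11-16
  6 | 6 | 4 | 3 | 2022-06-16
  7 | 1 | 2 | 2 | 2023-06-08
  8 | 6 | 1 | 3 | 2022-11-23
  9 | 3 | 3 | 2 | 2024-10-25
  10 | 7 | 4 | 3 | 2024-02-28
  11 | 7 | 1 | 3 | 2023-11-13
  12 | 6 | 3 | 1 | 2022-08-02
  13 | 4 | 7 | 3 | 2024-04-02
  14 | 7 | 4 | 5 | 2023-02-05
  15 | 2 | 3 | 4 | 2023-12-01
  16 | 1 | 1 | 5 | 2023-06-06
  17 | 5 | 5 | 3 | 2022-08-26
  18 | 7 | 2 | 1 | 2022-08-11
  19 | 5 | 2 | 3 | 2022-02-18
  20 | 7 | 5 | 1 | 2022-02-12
SELECT city, COUNT(*) AS n FROM customers GROUP BY city

Execution result:
city | n
Chicago | 5
Philadelphia | 1
San Diego | 1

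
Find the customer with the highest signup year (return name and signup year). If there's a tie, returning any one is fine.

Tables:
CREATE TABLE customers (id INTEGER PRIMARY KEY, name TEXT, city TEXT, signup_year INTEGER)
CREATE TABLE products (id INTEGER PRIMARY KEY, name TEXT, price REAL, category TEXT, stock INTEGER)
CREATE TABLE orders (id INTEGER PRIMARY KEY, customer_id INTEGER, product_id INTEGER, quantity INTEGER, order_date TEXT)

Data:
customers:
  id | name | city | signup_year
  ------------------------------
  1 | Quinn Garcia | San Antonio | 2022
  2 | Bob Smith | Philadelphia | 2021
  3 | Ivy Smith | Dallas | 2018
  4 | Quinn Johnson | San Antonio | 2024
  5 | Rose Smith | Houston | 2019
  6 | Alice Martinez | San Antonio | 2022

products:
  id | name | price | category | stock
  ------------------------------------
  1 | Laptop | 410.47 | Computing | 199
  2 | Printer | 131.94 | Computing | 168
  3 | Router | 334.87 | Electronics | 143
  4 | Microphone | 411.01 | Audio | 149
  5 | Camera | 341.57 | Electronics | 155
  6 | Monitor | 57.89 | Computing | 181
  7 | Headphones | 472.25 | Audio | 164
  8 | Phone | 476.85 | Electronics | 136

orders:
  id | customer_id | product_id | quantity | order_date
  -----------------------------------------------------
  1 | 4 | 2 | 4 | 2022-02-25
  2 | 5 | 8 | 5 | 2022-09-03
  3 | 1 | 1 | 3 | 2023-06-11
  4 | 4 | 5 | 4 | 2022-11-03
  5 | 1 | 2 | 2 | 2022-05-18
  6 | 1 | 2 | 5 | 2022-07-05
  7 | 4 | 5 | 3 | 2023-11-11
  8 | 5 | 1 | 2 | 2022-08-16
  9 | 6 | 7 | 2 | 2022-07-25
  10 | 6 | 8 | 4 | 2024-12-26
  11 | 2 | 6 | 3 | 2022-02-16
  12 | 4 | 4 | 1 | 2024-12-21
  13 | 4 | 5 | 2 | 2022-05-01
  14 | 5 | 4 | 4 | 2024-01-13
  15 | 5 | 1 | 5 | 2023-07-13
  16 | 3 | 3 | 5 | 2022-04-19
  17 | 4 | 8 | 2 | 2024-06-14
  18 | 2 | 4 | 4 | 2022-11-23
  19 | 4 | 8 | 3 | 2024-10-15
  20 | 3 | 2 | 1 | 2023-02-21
SELECT name, signup_year FROM customers ORDER BY signup_year DESC LIMIT 1

Execution result:
name | signup_year
Quinn Johnson | 2024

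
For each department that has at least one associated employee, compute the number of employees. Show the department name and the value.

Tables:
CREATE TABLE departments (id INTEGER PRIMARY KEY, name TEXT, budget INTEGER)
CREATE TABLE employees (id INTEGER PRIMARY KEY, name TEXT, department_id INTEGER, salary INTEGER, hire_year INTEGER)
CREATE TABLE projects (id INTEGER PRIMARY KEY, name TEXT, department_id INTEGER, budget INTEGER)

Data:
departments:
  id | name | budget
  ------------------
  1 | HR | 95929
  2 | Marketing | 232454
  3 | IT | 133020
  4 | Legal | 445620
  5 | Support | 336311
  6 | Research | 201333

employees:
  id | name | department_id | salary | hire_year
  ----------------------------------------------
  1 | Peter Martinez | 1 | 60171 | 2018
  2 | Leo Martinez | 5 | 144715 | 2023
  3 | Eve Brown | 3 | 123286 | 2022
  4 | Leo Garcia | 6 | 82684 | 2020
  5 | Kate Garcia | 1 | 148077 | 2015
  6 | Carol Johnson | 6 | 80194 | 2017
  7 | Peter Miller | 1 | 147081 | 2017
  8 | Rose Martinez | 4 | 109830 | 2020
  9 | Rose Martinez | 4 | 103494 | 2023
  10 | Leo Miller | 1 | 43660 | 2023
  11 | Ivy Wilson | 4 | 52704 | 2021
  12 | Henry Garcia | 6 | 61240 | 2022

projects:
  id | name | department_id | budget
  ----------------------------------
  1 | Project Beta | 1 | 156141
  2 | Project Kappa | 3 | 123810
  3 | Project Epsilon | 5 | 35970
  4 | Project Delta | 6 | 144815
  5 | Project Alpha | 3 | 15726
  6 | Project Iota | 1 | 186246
SELECT p.name, COUNT(*) AS n FROM employees c JOIN departments p ON c.department_id = p.id GROUP BY p.id, p.name

Execution result:
name | n
HR | 4
IT | 1
Legal | 3
Support | 1
Research | 3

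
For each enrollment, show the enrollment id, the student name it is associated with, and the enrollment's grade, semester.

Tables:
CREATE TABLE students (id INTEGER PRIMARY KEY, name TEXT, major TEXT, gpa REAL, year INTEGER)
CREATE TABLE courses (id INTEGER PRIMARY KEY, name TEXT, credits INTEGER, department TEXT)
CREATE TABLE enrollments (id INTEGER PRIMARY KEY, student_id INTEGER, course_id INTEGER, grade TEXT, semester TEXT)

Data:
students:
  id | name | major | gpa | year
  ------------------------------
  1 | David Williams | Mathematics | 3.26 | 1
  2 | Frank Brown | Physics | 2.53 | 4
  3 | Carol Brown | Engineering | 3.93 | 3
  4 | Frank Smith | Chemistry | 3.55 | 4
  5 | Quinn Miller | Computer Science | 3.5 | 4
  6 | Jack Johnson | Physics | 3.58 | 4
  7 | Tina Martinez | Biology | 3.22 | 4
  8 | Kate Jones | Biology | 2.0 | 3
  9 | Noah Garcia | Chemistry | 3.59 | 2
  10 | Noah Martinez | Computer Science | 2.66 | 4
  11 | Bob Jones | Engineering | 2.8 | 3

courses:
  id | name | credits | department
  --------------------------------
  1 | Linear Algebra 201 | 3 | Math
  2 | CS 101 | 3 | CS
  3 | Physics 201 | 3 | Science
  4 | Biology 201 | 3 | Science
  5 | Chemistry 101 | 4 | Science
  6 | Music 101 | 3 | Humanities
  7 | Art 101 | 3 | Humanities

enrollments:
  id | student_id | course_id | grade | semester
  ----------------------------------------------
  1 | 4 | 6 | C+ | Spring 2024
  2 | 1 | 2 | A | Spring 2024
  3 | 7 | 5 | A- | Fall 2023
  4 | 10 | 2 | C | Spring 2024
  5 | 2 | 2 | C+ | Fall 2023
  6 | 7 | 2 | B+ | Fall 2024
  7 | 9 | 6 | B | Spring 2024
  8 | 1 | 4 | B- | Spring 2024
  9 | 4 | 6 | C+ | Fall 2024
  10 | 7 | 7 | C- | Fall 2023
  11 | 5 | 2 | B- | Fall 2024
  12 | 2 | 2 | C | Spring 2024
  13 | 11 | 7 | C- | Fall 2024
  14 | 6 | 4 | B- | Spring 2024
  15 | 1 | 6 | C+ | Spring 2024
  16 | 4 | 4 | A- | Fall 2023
SELECT c.id, p.name AS student, c.grade, c.semester FROM enrollments c JOIN students p ON c.student_id = p.id

Execution result:
id | student | grade | semester
1 | Frank Smith | C+ | Spring 2024
2 | David Williams | A | Spring 2024
3 | Tina Martinez | A- | Fall 2023
4 | Noah Martinez | C | Spring 2024
5 | Frank Brown | C+ | Fall 2023
6 | Tina Martinez | B+ | Fall 2024
7 | Noah Garcia | B | Spring 2024
8 | David Williams | B- | Spring 2024
9 | Frank Smith | C+ | Fall 2024
10 | Tina Martinez | C- | Fall 2023
11 | Quinn Miller | B- | Fall 2024
12 | Frank Brown | C | Spring 2024
13 | Bob Jones | C- | Fall 2024
14 | Jack Johnson | B- | Spring 2024
15 | David Williams | C+ | Spring 2024
16 | Frank Smith | A- | Fall 2023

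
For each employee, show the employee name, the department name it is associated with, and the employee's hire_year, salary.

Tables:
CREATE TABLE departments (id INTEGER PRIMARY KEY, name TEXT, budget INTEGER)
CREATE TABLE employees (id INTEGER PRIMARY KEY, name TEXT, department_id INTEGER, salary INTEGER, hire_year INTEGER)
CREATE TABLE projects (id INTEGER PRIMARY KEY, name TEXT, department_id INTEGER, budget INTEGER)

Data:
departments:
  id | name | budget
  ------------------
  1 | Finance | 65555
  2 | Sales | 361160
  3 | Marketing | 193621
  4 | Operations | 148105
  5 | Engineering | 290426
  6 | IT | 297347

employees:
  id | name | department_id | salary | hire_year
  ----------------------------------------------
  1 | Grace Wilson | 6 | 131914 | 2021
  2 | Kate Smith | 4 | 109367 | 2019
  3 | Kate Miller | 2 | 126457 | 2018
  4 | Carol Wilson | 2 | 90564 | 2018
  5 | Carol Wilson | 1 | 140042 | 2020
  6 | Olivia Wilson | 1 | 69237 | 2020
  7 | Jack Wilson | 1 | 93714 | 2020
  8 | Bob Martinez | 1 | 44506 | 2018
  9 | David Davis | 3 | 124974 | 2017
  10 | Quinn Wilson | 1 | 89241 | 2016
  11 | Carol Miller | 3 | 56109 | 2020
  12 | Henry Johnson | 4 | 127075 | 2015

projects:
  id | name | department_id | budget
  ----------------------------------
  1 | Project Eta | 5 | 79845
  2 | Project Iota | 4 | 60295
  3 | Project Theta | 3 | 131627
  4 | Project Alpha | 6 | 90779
SELECT c.name, p.name AS department, c.hire_year, c.salary FROM employees c JOIN departments p ON c.department_id = p.id

Execution result:
name | department | hire_year | salary
Grace Wilson | IT | 2021 | 131914
Kate Smith | Operations | 2019 | 109367
Kate Miller | Sales | 2018 | 126457
Carol Wilson | Sales | 2018 | 90564
Carol Wilson | Finance | 2020 | 140042
Olivia Wilson | Finance | 2020 | 69237
Jack Wilson | Finance | 2020 | 93714
Bob Martinez | Finance | 2018 | 44506
David Davis | Marketing | 2017 | 124974
Quinn Wilson | Finance | 2016 | 89241
Carol Miller | Marketing | 2020 | 56109
Henry Johnson | Operations | 2015 | 127075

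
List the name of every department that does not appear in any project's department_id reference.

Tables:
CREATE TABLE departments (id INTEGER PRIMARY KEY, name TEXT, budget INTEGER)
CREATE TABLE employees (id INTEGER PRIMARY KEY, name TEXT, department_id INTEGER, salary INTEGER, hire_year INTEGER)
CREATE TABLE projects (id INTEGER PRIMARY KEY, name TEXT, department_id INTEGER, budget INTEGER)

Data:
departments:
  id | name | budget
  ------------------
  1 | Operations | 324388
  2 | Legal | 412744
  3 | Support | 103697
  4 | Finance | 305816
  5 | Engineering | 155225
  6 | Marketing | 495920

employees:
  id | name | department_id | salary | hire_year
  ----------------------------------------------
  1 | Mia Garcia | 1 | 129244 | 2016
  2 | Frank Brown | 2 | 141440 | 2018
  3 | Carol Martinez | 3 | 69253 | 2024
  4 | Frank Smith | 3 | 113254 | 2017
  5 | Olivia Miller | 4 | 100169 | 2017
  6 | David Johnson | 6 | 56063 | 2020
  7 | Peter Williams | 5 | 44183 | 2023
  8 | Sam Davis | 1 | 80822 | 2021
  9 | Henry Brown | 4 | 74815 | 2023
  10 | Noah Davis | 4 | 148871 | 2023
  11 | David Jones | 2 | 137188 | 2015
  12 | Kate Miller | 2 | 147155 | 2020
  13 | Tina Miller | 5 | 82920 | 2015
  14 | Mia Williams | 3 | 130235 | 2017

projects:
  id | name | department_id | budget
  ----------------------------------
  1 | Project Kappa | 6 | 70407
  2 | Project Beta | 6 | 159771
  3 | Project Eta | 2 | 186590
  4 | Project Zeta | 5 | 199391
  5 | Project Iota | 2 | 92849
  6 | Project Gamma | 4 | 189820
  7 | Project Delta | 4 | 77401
SELECT p.name FROM departments p LEFT JOIN projects c ON c.department_id = p.id WHERE c.id IS NULL

Execution result:
name
Operations
Support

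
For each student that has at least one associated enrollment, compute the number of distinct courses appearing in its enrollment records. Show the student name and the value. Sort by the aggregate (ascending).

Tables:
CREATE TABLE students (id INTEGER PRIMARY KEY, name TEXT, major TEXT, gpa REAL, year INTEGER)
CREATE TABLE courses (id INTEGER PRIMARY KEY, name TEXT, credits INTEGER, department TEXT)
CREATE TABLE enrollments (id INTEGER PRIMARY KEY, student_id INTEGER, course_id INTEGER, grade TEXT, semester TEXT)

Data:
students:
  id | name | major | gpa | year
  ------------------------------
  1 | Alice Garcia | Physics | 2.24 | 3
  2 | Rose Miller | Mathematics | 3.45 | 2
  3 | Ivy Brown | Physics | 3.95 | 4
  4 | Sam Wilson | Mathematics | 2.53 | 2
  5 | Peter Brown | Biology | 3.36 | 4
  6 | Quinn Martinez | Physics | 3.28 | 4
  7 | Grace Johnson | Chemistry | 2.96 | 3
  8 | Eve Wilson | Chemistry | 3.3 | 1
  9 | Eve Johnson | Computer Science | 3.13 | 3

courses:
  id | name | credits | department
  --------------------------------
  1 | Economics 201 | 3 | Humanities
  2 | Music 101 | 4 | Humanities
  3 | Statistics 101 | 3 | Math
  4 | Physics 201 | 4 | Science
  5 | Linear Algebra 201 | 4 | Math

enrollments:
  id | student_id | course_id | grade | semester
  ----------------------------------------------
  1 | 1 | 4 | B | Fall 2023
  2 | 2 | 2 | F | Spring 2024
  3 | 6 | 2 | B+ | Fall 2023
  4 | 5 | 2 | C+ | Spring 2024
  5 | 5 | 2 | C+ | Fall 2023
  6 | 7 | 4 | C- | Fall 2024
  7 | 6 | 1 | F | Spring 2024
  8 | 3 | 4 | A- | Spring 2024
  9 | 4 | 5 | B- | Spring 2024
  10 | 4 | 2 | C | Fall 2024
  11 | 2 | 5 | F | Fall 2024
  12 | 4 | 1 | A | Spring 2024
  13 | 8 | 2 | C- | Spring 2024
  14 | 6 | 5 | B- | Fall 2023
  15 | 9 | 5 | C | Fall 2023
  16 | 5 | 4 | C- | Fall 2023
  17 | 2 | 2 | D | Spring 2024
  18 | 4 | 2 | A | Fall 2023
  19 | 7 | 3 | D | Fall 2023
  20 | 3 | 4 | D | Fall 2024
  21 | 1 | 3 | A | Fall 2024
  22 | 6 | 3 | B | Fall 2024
SELECT p.name, COUNT(DISTINCT c.course_id) AS distinct_course_count FROM enrollments c JOIN students p ON c.student_id = p.id GROUP BY p.id, p.name ORDER BY distinct_course_count ASC

Execution result:
name | distinct_course_count
Ivy Brown | 1
Eve Wilson | 1
Eve Johnson | 1
Alice Garcia | 2
Rose Miller | 2
Peter Brown | 2
Grace Johnson | 2
Sam Wilson | 3
Quinn Martinez | 4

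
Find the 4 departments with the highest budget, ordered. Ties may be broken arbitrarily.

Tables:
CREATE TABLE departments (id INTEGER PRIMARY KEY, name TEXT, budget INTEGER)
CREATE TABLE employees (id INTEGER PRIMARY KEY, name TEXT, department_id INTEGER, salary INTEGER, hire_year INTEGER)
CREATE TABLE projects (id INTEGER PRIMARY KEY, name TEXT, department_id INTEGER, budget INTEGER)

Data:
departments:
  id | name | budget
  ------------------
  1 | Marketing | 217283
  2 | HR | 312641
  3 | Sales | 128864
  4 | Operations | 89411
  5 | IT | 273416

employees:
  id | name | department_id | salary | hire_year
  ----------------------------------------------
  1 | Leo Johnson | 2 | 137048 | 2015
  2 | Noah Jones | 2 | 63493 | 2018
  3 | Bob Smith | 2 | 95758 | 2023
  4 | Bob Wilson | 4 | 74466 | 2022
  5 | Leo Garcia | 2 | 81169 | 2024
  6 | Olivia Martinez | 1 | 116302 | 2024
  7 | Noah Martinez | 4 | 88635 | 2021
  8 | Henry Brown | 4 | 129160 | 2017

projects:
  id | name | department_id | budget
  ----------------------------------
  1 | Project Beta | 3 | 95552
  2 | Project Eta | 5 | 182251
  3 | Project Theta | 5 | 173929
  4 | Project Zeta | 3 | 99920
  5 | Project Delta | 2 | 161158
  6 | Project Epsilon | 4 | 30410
SELECT name, budget FROM departments ORDER BY budget DESC LIMIT 4

Execution result:
name | budget
HR | 312641
IT | 273416
Marketing | 217283
Sales | 128864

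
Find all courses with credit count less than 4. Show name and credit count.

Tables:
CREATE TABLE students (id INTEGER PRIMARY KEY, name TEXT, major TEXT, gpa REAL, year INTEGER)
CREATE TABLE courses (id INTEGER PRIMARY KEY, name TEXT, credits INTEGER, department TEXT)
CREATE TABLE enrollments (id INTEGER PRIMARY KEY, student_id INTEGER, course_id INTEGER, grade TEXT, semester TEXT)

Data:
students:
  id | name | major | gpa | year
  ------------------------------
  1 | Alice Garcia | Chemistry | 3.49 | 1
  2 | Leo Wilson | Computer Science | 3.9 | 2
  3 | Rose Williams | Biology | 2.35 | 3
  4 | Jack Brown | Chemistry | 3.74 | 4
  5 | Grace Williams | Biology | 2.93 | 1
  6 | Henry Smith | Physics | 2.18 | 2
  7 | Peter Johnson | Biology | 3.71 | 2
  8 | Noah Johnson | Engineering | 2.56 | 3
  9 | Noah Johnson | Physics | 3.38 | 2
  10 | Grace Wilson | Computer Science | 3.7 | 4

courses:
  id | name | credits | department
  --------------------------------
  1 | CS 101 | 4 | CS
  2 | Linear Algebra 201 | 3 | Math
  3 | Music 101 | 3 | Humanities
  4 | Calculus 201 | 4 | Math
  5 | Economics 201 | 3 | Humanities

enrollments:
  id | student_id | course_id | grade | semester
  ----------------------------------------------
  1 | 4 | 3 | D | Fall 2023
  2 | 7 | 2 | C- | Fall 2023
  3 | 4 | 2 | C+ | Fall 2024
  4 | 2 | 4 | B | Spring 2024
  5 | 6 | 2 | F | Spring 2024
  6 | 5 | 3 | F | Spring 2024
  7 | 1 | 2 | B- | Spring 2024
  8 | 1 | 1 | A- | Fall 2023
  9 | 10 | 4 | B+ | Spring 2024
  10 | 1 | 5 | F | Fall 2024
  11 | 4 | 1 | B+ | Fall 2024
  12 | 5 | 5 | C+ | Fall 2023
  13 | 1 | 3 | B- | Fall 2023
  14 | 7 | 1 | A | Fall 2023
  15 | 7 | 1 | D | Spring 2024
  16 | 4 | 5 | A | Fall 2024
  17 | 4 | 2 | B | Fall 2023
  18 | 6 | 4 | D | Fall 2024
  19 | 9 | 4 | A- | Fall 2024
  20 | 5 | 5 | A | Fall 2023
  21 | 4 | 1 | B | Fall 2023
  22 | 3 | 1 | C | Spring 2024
SELECT name, credits FROM courses WHERE credits < 4

Execution result:
name | credits
Linear Algebra 201 | 3
Music 101 | 3
Economics 201 | 3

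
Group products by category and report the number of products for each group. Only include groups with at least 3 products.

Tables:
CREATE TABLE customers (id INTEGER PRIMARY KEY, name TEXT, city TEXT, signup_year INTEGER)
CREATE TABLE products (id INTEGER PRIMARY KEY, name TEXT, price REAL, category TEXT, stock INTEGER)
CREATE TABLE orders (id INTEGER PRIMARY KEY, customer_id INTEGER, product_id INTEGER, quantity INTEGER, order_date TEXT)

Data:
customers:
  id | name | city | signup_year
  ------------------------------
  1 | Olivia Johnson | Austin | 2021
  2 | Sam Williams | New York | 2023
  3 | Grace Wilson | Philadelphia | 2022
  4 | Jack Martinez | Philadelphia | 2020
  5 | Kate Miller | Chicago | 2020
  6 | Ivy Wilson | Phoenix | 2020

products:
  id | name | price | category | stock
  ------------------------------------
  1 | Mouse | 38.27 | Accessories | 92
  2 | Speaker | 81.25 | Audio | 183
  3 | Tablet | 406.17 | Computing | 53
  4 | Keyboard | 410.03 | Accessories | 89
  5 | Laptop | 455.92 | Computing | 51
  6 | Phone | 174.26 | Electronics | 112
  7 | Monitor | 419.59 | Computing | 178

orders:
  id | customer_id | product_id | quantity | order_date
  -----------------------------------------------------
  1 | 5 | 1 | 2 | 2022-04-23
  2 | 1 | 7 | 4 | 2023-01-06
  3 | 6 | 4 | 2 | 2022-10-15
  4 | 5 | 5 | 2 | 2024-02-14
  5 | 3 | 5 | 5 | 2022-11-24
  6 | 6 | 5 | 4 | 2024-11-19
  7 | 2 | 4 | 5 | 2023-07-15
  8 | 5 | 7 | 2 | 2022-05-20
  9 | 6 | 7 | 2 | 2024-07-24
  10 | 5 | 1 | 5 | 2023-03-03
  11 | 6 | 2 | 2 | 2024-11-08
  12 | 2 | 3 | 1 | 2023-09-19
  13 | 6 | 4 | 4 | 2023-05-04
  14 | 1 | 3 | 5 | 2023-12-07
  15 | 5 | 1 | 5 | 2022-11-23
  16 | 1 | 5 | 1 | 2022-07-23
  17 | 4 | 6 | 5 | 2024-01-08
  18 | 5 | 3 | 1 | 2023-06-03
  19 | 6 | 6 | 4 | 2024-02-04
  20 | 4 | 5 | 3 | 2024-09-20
SELECT category, COUNT(*) AS n FROM products GROUP BY category HAVING COUNT(*) >= 3

Execution result:
category | n
Computing | 3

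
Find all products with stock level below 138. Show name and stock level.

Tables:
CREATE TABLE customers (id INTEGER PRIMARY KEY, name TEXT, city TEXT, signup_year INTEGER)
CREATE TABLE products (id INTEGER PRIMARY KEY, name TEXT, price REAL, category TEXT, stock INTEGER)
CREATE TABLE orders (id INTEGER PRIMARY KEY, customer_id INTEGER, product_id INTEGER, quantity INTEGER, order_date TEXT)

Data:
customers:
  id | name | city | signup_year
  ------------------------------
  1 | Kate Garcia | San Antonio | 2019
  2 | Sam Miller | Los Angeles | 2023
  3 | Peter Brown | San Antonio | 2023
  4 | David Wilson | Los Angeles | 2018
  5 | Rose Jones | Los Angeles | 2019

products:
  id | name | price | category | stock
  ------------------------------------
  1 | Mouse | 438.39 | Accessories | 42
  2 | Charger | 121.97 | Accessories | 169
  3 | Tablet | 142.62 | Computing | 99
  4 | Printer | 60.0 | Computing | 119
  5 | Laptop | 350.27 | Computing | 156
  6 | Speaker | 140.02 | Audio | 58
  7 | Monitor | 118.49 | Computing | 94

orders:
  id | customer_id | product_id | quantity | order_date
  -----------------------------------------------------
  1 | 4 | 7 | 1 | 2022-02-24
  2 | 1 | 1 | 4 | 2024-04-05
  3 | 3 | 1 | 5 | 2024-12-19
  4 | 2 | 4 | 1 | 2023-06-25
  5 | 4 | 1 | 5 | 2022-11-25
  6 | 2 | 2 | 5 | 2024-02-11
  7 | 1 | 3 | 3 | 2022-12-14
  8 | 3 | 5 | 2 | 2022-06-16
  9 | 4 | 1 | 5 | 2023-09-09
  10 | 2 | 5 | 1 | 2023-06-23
SELECT name, stock FROM products WHERE stock < 138

Execution result:
name | stock
Mouse | 42
Tablet | 99
Printer | 119
Speaker | 58
Monitor | 94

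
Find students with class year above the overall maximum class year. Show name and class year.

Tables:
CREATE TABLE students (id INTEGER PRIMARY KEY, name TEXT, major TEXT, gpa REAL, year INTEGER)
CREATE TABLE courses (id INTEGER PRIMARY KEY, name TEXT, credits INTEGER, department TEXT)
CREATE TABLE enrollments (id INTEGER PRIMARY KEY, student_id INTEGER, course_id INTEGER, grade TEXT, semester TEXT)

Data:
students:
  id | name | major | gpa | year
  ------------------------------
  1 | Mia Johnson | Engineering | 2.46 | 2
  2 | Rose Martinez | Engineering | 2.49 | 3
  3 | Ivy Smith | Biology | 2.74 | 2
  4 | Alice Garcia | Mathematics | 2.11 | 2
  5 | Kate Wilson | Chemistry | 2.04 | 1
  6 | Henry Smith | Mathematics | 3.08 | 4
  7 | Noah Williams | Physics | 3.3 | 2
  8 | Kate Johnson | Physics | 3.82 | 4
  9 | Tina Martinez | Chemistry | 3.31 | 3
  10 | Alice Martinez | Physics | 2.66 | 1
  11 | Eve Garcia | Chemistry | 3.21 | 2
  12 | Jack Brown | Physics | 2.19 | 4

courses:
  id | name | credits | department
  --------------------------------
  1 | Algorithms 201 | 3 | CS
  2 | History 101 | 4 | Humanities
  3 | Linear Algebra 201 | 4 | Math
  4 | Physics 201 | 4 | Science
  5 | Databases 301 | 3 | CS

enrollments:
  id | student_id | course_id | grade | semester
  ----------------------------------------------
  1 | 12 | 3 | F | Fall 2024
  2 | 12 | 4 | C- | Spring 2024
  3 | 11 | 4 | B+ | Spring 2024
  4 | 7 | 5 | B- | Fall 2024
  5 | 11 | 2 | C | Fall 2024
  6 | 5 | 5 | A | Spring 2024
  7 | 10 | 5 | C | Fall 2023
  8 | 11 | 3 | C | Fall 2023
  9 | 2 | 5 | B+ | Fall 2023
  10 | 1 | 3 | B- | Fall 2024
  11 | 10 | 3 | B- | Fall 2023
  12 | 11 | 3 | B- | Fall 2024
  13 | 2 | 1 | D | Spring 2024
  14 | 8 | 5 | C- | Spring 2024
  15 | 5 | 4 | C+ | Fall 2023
SELECT name, year FROM students WHERE year > (SELECT MAX(year) FROM students)

Execution result:
(no rows)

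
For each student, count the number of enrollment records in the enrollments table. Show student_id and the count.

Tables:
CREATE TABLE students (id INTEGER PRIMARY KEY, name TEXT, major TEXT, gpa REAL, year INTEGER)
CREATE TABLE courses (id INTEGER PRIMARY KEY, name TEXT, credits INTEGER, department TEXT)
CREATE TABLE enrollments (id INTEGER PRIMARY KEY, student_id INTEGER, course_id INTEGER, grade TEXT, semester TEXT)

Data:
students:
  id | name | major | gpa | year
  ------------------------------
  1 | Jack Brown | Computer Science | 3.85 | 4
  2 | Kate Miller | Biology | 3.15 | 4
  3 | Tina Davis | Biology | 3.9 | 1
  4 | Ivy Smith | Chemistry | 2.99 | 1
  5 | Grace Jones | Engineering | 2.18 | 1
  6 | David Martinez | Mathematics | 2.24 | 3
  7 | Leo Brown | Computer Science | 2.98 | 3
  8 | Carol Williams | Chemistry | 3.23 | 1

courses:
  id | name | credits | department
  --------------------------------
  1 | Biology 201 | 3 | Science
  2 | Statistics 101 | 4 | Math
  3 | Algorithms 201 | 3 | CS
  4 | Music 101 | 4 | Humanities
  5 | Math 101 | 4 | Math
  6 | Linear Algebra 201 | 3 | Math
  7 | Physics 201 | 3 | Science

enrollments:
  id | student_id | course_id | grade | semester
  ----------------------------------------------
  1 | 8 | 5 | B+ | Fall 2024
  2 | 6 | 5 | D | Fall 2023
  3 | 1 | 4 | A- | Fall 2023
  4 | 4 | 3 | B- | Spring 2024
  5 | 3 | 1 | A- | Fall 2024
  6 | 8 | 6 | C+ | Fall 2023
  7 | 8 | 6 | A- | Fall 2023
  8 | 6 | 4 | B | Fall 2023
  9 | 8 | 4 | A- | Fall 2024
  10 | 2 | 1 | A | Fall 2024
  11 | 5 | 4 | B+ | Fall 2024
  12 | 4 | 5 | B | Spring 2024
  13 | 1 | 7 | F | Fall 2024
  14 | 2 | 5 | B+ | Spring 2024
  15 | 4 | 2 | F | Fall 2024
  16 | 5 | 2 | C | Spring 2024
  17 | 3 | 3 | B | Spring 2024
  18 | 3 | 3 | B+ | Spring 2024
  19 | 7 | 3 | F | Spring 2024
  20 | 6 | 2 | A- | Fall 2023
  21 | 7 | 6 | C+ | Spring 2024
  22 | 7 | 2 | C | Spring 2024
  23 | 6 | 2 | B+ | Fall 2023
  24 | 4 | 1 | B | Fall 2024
SELECT student_id, COUNT(*) AS enrollment_count FROM enrollments GROUP BY student_id

Execution result:
student_id | enrollment_count
1 | 2
2 | 2
3 | 3
4 | 4
5 | 2
6 | 4
7 | 3
8 | 4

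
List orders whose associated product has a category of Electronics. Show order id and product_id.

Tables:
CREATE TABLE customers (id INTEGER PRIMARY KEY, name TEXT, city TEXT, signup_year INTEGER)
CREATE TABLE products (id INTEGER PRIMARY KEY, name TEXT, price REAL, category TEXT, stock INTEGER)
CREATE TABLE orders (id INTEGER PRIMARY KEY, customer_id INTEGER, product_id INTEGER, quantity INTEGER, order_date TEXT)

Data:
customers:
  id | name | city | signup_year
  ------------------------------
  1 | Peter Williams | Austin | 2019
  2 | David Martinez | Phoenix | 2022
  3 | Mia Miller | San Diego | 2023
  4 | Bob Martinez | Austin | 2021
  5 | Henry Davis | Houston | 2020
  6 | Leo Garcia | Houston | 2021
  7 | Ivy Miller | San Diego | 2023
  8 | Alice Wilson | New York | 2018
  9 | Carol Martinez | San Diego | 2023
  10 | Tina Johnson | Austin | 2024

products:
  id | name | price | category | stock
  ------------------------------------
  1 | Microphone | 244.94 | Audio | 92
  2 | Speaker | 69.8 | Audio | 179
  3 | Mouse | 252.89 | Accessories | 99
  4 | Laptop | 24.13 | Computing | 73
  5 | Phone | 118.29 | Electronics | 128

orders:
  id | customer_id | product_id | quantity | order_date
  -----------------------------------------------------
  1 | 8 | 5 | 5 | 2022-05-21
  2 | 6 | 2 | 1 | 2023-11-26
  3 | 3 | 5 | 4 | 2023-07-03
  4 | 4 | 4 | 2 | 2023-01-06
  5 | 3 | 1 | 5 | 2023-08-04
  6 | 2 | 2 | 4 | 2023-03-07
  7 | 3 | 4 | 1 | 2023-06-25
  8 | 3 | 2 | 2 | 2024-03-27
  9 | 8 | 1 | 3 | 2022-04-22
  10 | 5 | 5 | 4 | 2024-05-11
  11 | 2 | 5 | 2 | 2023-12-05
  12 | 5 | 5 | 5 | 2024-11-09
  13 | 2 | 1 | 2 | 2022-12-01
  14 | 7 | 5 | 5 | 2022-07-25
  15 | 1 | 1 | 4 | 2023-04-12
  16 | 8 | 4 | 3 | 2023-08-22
SELECT id, product_id FROM orders WHERE product_id IN (SELECT id FROM products WHERE category = 'Electronics')

Execution result:
id | product_id
1 | 5
3 | 5
10 | 5
11 | 5
12 | 5
14 | 5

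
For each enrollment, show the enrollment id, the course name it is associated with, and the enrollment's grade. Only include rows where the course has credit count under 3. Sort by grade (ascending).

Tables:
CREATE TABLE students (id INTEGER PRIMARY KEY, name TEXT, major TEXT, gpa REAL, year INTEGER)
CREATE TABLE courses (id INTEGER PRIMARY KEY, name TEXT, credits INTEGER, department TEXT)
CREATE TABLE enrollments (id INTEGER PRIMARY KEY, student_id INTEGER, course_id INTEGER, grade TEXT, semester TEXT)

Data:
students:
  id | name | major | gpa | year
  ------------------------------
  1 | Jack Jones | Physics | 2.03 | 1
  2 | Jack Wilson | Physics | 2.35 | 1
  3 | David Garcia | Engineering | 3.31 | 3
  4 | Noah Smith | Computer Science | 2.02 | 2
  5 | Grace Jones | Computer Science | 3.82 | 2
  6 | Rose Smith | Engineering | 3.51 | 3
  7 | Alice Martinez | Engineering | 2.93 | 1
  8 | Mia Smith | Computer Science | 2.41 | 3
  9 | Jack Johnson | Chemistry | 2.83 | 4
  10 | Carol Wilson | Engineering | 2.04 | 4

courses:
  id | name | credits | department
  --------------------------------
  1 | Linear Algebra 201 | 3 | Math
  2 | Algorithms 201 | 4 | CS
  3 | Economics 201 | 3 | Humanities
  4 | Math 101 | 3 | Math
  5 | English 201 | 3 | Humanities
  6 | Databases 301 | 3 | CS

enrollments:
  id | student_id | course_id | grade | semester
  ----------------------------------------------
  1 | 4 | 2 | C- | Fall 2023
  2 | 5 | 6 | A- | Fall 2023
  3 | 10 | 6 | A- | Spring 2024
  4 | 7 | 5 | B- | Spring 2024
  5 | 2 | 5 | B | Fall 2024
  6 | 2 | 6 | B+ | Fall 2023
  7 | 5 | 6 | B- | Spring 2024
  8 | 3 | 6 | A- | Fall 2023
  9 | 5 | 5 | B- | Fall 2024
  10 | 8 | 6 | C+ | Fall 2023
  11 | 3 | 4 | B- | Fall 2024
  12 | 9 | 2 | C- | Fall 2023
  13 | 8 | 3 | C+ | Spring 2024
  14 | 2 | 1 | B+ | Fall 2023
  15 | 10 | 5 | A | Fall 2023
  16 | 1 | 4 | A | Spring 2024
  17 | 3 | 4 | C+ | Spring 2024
SELECT c.id, p.name AS course, c.grade FROM enrollments c JOIN courses p ON c.course_id = p.id WHERE p.credits < 3 ORDER BY c.grade ASC

Execution result:
(no rows)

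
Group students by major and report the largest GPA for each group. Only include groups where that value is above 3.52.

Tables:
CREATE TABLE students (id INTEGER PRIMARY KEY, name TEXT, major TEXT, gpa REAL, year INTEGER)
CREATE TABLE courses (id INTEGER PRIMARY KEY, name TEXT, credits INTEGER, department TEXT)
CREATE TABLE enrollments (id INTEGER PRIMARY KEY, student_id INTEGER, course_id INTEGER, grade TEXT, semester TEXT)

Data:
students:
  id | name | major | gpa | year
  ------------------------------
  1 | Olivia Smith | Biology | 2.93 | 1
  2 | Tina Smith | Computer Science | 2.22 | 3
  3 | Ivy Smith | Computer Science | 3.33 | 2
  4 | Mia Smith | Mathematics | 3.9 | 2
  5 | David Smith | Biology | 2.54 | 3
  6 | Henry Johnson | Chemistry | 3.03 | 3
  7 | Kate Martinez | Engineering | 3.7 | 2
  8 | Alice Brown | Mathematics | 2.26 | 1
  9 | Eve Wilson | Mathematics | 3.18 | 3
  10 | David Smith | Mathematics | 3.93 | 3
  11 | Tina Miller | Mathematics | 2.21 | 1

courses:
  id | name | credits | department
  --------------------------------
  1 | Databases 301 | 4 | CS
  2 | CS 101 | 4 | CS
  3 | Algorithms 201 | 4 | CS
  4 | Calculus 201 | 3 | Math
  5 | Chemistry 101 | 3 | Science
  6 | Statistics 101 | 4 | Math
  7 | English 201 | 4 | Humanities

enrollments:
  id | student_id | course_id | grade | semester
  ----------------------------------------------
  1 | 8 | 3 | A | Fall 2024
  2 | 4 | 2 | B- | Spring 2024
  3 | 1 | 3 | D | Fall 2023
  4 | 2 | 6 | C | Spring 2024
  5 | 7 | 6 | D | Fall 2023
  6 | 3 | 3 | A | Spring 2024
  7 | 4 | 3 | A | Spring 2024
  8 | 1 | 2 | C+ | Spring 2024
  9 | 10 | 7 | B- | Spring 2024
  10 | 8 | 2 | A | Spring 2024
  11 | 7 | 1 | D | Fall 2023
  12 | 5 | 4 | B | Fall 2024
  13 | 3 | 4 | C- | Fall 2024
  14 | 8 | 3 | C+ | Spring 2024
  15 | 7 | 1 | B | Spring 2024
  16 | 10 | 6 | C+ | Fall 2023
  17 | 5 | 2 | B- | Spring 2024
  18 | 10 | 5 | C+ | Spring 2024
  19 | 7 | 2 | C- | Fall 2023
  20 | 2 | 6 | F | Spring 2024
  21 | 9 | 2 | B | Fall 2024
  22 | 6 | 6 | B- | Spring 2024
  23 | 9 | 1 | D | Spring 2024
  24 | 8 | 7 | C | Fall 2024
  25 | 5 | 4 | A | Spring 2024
SELECT major, MAX(gpa) AS max_gpa FROM students GROUP BY major HAVING MAX(gpa) > 3.52

Execution result:
major | max_gpa
Engineering | 3.70
Mathematics | 3.93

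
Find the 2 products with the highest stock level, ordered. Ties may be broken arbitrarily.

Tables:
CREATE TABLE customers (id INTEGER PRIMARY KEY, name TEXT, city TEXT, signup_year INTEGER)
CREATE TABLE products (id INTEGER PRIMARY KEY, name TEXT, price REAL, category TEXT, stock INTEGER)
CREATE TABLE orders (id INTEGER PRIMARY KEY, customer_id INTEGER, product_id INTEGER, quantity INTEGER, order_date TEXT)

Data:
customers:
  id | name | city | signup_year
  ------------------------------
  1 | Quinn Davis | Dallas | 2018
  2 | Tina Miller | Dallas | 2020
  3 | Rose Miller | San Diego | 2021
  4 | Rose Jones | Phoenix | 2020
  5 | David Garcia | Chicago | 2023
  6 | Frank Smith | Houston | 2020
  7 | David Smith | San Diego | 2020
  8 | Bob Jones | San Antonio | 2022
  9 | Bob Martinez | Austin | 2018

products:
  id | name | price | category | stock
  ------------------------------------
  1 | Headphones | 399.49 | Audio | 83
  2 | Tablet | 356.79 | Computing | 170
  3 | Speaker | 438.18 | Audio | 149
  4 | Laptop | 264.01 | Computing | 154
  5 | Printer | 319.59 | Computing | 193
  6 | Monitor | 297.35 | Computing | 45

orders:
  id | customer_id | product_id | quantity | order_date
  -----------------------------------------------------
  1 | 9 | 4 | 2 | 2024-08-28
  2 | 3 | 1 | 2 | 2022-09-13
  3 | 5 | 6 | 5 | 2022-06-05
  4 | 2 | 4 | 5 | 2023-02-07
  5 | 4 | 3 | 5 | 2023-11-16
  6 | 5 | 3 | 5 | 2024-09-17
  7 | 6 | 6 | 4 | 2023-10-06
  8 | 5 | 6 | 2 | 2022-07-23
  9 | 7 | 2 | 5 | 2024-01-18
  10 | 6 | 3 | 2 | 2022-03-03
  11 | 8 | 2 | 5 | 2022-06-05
SELECT name, stock FROM products ORDER BY stock DESC LIMIT 2

Execution result:
name | stock
Printer | 193
Tablet | 170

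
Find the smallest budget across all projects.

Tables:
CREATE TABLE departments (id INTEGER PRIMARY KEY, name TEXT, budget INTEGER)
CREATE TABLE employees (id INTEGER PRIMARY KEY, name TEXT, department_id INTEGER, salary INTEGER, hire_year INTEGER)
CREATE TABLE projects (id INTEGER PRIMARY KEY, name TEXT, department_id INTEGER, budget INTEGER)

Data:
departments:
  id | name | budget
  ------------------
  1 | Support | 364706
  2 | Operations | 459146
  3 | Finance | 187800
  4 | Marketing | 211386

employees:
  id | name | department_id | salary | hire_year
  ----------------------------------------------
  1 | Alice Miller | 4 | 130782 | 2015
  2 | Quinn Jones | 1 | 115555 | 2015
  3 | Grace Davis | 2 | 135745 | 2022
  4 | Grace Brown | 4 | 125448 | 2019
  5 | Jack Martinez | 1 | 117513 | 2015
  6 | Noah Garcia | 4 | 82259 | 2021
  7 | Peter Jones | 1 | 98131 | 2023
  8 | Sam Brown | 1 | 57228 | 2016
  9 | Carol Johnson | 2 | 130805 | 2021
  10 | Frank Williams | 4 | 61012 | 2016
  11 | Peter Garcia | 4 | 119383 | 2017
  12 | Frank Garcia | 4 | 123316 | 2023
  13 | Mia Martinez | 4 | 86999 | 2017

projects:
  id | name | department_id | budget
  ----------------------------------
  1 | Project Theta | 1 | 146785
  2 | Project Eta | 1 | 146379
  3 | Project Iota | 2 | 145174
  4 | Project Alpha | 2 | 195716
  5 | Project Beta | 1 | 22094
SELECT MIN(budget) FROM projects

Execution result:
22094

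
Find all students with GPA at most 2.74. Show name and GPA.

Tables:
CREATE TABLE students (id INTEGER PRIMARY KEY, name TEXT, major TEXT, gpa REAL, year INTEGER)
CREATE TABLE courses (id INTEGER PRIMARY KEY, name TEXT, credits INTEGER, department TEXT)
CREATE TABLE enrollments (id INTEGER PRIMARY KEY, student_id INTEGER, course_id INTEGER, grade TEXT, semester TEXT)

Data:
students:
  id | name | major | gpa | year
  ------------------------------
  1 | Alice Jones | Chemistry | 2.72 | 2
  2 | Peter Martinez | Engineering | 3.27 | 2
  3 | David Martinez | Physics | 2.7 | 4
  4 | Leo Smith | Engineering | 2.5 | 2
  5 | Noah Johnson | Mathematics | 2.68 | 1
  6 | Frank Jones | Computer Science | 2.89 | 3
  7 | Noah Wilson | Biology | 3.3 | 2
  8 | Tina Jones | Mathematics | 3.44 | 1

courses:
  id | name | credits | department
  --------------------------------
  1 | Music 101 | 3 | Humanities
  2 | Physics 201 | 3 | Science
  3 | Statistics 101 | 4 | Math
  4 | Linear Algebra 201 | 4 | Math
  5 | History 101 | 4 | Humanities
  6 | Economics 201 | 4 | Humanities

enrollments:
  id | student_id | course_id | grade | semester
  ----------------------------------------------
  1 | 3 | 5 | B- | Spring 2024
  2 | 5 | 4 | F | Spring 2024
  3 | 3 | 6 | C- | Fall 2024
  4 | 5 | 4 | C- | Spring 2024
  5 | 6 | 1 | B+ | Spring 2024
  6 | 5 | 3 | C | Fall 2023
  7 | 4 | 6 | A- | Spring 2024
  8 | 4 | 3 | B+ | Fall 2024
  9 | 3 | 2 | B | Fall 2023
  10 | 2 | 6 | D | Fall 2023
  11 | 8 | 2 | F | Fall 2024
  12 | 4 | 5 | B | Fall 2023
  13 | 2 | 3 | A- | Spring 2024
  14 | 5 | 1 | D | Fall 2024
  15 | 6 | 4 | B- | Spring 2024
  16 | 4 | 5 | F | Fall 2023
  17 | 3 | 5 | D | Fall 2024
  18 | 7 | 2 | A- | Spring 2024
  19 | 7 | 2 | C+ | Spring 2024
SELECT name, gpa FROM students WHERE gpa <= 2.74

Execution result:
name | gpa
Alice Jones | 2.72
David Martinez | 2.70
Leo Smith | 2.50
Noah Johnson | 2.68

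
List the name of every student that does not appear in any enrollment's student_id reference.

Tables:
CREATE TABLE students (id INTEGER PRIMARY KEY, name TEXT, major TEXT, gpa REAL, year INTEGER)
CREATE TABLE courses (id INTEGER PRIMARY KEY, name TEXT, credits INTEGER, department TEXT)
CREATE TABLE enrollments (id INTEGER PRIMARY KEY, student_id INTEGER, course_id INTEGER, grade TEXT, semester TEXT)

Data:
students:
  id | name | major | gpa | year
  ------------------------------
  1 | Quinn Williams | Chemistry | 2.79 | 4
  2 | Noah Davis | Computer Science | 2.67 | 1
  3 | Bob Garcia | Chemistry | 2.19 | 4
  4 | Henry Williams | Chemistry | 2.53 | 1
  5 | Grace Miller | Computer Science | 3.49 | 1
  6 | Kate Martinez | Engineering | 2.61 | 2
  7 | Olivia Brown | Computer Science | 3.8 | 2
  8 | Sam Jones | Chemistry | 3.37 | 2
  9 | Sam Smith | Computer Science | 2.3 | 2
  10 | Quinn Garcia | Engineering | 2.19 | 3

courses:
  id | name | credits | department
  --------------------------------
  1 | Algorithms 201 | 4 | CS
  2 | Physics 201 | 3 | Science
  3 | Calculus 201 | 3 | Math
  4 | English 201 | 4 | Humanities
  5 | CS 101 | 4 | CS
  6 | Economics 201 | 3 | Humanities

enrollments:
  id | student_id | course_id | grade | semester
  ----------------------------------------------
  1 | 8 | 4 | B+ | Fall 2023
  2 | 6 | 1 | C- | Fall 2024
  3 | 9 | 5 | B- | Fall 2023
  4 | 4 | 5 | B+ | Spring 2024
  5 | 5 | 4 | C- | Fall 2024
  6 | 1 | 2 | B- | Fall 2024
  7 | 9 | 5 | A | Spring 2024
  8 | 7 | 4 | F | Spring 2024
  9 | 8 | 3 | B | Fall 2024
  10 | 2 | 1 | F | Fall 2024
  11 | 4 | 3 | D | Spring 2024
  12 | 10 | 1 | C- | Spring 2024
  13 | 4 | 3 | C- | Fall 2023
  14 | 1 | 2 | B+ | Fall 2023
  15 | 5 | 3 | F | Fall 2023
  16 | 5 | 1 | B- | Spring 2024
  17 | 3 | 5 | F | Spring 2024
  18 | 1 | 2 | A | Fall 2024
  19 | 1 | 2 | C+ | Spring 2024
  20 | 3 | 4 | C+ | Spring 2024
SELECT p.name FROM students p LEFT JOIN enrollments c ON c.student_id = p.id WHERE c.id IS NULL

Execution result:
(no rows)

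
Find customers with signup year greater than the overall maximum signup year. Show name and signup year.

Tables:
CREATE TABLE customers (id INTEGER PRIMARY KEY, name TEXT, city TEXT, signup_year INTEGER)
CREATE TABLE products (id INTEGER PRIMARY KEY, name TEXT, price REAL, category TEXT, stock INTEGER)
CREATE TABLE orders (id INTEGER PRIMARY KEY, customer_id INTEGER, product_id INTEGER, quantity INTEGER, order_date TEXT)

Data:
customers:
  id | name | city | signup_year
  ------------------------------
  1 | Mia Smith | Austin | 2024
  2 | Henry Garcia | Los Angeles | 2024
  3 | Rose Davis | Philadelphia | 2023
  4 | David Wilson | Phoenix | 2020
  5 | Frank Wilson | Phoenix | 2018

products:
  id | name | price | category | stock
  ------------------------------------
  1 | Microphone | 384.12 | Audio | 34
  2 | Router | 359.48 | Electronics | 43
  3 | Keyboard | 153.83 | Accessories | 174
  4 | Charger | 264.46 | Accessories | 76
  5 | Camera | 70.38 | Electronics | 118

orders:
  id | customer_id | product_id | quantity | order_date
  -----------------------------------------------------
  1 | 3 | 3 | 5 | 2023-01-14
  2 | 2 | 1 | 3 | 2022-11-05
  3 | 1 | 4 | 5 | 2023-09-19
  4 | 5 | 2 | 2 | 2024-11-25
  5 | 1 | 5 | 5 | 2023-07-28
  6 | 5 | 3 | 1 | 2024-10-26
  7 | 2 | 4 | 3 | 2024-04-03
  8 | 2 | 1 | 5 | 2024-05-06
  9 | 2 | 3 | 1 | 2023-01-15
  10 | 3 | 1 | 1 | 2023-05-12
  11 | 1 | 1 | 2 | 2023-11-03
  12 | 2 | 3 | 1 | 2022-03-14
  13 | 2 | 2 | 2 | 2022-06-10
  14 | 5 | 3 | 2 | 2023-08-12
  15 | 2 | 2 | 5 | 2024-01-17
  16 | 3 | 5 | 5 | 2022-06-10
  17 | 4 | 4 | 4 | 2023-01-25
SELECT name, signup_year FROM customers WHERE signup_year > (SELECT MAX(signup_year) FROM customers)

Execution result:
(no rows)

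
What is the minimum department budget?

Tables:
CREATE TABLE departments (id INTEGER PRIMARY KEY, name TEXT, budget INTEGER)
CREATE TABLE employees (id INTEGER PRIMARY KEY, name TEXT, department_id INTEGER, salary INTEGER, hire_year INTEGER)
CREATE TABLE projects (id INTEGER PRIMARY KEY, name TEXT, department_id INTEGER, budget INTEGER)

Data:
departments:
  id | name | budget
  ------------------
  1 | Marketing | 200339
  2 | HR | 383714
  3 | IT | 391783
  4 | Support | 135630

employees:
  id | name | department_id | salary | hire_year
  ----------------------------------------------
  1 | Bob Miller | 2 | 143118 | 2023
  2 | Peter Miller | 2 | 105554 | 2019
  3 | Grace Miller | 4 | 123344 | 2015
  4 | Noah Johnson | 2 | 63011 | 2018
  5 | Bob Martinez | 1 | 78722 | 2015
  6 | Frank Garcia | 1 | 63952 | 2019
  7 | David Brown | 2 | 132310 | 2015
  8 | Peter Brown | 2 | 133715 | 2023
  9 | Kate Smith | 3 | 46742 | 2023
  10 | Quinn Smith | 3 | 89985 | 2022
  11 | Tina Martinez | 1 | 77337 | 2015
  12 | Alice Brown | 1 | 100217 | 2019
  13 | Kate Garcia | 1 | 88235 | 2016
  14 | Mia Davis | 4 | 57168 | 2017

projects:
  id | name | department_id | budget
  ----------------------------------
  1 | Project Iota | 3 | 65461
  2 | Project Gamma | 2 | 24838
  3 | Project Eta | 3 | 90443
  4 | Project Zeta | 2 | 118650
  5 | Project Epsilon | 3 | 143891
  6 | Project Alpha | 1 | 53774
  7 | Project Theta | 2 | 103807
SELECT MIN(budget) FROM departments

Execution result:
135630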